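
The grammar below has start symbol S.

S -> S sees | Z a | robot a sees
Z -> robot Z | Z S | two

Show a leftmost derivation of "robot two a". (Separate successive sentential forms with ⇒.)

S ⇒ Z a ⇒ robot Z a ⇒ robot two a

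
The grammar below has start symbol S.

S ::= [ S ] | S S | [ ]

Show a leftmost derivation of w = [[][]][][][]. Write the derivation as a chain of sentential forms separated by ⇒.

S ⇒ SS ⇒ SSS ⇒ SSSS ⇒ [S]SSS ⇒ [SS]SSS ⇒ [[]S]SSS ⇒ [[][]]SSS ⇒ [[][]][]SS ⇒ [[][]][][]S ⇒ [[][]][][][]

S ⇒ SS   [S ::= S S]
SS ⇒ SSS   [S ::= S S]
SSS ⇒ SSSS   [S ::= S S]
SSSS ⇒ [S]SSS   [S ::= [ S ]]
[S]SSS ⇒ [SS]SSS   [S ::= S S]
[SS]SSS ⇒ [[]S]SSS   [S ::= [ ]]
[[]S]SSS ⇒ [[][]]SSS   [S ::= [ ]]
[[][]]SSS ⇒ [[][]][]SS   [S ::= [ ]]
[[][]][]SS ⇒ [[][]][][]S   [S ::= [ ]]
[[][]][][]S ⇒ [[][]][][][]   [S ::= [ ]]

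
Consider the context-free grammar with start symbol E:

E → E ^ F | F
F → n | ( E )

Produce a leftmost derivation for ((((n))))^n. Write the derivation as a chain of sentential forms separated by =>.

E=>E^F=>F^F=>(E)^F=>(F)^F=>((E))^F=>((F))^F=>(((E)))^F=>(((F)))^F=>((((E))))^F=>((((F))))^F=>((((n))))^F=>((((n))))^n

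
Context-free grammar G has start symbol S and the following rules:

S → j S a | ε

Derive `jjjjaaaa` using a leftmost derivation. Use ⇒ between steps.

S ⇒ jSa   [S → j S a]
jSa ⇒ jjSaa   [S → j S a]
jjSaa ⇒ jjjSaaa   [S → j S a]
jjjSaaa ⇒ jjjjSaaaa   [S → j S a]
jjjjSaaaa ⇒ jjjjaaaa   [S → ε]

S ⇒ jSa ⇒ jjSaa ⇒ jjjSaaa ⇒ jjjjSaaaa ⇒ jjjjaaaa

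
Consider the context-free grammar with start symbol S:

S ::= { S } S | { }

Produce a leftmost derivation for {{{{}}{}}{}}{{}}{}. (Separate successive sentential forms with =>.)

S => {S}S => {{S}S}S => {{{S}S}S}S => {{{{}}S}S}S => {{{{}}{}}S}S => {{{{}}{}}{}}S => {{{{}}{}}{}}{S}S => {{{{}}{}}{}}{{}}S => {{{{}}{}}{}}{{}}{}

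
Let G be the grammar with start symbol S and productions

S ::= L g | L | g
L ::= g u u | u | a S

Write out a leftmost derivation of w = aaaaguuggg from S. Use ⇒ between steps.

S ⇒ L   [S ::= L]
L ⇒ aS   [L ::= a S]
aS ⇒ aLg   [S ::= L g]
aLg ⇒ aaSg   [L ::= a S]
aaSg ⇒ aaLgg   [S ::= L g]
aaLgg ⇒ aaaSgg   [L ::= a S]
aaaSgg ⇒ aaaLggg   [S ::= L g]
aaaLggg ⇒ aaaaSggg   [L ::= a S]
aaaaSggg ⇒ aaaaLggg   [S ::= L]
aaaaLggg ⇒ aaaaguuggg   [L ::= g u u]

S ⇒ L ⇒ aS ⇒ aLg ⇒ aaSg ⇒ aaLgg ⇒ aaaSgg ⇒ aaaLggg ⇒ aaaaSggg ⇒ aaaaLggg ⇒ aaaaguuggg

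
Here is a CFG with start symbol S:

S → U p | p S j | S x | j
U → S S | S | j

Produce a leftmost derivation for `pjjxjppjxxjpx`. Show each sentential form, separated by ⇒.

S⇒Sx⇒Upx⇒SSpx⇒UpSpx⇒SSpSpx⇒SxSpSpx⇒pSjxSpSpx⇒pjjxSpSpx⇒pjjxjpSpx⇒pjjxjppSjpx⇒pjjxjppSxjpx⇒pjjxjppSxxjpx⇒pjjxjppjxxjpx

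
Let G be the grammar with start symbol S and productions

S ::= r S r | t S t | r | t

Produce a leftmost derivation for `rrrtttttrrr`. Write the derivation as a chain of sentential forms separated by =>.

S => rSr => rrSrr => rrrSrrr => rrrtStrrr => rrrttSttrrr => rrrtttttrrr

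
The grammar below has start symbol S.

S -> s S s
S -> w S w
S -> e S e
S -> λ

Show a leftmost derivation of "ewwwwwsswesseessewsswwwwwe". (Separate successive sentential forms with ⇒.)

S ⇒ eSe   [S -> e S e]
eSe ⇒ ewSwe   [S -> w S w]
ewSwe ⇒ ewwSwwe   [S -> w S w]
ewwSwwe ⇒ ewwwSwwwe   [S -> w S w]
ewwwSwwwe ⇒ ewwwwSwwwwe   [S -> w S w]
ewwwwSwwwwe ⇒ ewwwwwSwwwwwe   [S -> w S w]
ewwwwwSwwwwwe ⇒ ewwwwwsSswwwwwe   [S -> s S s]
ewwwwwsSswwwwwe ⇒ ewwwwwssSsswwwwwe   [S -> s S s]
ewwwwwssSsswwwwwe ⇒ ewwwwwsswSwsswwwwwe   [S -> w S w]
ewwwwwsswSwsswwwwwe ⇒ ewwwwwssweSewsswwwwwe   [S -> e S e]
ewwwwwssweSewsswwwwwe ⇒ ewwwwwsswesSsewsswwwwwe   [S -> s S s]
ewwwwwsswesSsewsswwwwwe ⇒ ewwwwwsswessSssewsswwwwwe   [S -> s S s]
ewwwwwsswessSssewsswwwwwe ⇒ ewwwwwsswesseSessewsswwwwwe   [S -> e S e]
ewwwwwsswesseSessewsswwwwwe ⇒ ewwwwwsswesseessewsswwwwwe   [S -> λ]

S ⇒ eSe ⇒ ewSwe ⇒ ewwSwwe ⇒ ewwwSwwwe ⇒ ewwwwSwwwwe ⇒ ewwwwwSwwwwwe ⇒ ewwwwwsSswwwwwe ⇒ ewwwwwssSsswwwwwe ⇒ ewwwwwsswSwsswwwwwe ⇒ ewwwwwssweSewsswwwwwe ⇒ ewwwwwsswesSsewsswwwwwe ⇒ ewwwwwsswessSssewsswwwwwe ⇒ ewwwwwsswesseSessewsswwwwwe ⇒ ewwwwwsswesseessewsswwwwwe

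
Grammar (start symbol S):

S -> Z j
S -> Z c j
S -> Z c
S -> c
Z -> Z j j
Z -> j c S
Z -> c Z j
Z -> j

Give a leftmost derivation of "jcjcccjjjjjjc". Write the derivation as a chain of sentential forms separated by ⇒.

S ⇒ Zc ⇒ Zjjc ⇒ Zjjjjc ⇒ Zjjjjjjc ⇒ jcSjjjjjjc ⇒ jcZcjjjjjjc ⇒ jcjcScjjjjjjc ⇒ jcjcccjjjjjjc

S ⇒ Zc   [S -> Z c]
Zc ⇒ Zjjc   [Z -> Z j j]
Zjjc ⇒ Zjjjjc   [Z -> Z j j]
Zjjjjc ⇒ Zjjjjjjc   [Z -> Z j j]
Zjjjjjjc ⇒ jcSjjjjjjc   [Z -> j c S]
jcSjjjjjjc ⇒ jcZcjjjjjjc   [S -> Z c]
jcZcjjjjjjc ⇒ jcjcScjjjjjjc   [Z -> j c S]
jcjcScjjjjjjc ⇒ jcjcccjjjjjjc   [S -> c]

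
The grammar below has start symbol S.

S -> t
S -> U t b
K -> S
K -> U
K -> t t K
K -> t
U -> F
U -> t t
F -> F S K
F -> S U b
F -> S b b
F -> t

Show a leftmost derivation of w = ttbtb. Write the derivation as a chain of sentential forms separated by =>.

S => Utb   [S -> U t b]
Utb => Ftb   [U -> F]
Ftb => SUbtb   [F -> S U b]
SUbtb => tUbtb   [S -> t]
tUbtb => tFbtb   [U -> F]
tFbtb => ttbtb   [F -> t]

S=>Utb=>Ftb=>SUbtb=>tUbtb=>tFbtb=>ttbtb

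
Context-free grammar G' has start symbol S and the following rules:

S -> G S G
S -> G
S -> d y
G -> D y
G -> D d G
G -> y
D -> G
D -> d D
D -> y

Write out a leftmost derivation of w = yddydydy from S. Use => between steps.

S=>G=>DdG=>GdG=>DdGdG=>GdGdG=>ydGdG=>ydDdGdG=>yddDdGdG=>yddGdGdG=>yddydGdG=>yddydydG=>yddydydy

S => G   [S -> G]
G => DdG   [G -> D d G]
DdG => GdG   [D -> G]
GdG => DdGdG   [G -> D d G]
DdGdG => GdGdG   [D -> G]
GdGdG => ydGdG   [G -> y]
ydGdG => ydDdGdG   [G -> D d G]
ydDdGdG => yddDdGdG   [D -> d D]
yddDdGdG => yddGdGdG   [D -> G]
yddGdGdG => yddydGdG   [G -> y]
yddydGdG => yddydydG   [G -> y]
yddydydG => yddydydy   [G -> y]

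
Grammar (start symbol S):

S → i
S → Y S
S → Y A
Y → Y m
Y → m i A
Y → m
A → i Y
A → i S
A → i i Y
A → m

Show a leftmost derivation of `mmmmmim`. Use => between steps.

S => YS => YmS => YmmS => mmmS => mmmYA => mmmYmA => mmmmmA => mmmmmiY => mmmmmim

S => YS   [S → Y S]
YS => YmS   [Y → Y m]
YmS => YmmS   [Y → Y m]
YmmS => mmmS   [Y → m]
mmmS => mmmYA   [S → Y A]
mmmYA => mmmYmA   [Y → Y m]
mmmYmA => mmmmmA   [Y → m]
mmmmmA => mmmmmiY   [A → i Y]
mmmmmiY => mmmmmim   [Y → m]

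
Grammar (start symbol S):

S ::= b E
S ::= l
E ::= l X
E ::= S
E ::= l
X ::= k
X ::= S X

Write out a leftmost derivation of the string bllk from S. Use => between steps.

S => bE => blX => blSX => bllX => bllk

S => bE   [S ::= b E]
bE => blX   [E ::= l X]
blX => blSX   [X ::= S X]
blSX => bllX   [S ::= l]
bllX => bllk   [X ::= k]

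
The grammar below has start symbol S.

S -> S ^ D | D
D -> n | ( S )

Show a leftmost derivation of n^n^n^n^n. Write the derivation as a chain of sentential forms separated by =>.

S=>S^D=>S^D^D=>S^D^D^D=>S^D^D^D^D=>D^D^D^D^D=>n^D^D^D^D=>n^n^D^D^D=>n^n^n^D^D=>n^n^n^n^D=>n^n^n^n^n

S => S^D   [S -> S ^ D]
S^D => S^D^D   [S -> S ^ D]
S^D^D => S^D^D^D   [S -> S ^ D]
S^D^D^D => S^D^D^D^D   [S -> S ^ D]
S^D^D^D^D => D^D^D^D^D   [S -> D]
D^D^D^D^D => n^D^D^D^D   [D -> n]
n^D^D^D^D => n^n^D^D^D   [D -> n]
n^n^D^D^D => n^n^n^D^D   [D -> n]
n^n^n^D^D => n^n^n^n^D   [D -> n]
n^n^n^n^D => n^n^n^n^n   [D -> n]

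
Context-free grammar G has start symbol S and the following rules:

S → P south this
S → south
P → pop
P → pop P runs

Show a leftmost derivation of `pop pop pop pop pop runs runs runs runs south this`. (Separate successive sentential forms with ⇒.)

S ⇒ P south this ⇒ pop P runs south this ⇒ pop pop P runs runs south this ⇒ pop pop pop P runs runs runs south this ⇒ pop pop pop pop P runs runs runs runs south this ⇒ pop pop pop pop pop runs runs runs runs south this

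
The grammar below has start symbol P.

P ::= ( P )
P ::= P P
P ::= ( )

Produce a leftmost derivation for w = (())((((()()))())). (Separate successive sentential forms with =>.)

P => PP => (P)P => (())P => (())(P) => (())((P)) => (())((PP)) => (())(((P)P)) => (())((((P))P)) => (())((((PP))P)) => (())((((()P))P)) => (())((((()()))P)) => (())((((()()))()))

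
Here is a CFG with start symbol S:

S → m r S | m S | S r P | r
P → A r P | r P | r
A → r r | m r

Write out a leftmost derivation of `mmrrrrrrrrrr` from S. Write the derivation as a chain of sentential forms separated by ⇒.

S ⇒ SrP ⇒ mSrP ⇒ mmSrP ⇒ mmrrP ⇒ mmrrArP ⇒ mmrrrrrP ⇒ mmrrrrrrP ⇒ mmrrrrrrArP ⇒ mmrrrrrrrrrP ⇒ mmrrrrrrrrrr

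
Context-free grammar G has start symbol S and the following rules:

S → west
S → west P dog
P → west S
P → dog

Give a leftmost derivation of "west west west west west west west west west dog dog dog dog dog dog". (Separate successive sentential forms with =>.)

S => west P dog => west west S dog => west west west P dog dog => west west west west S dog dog => west west west west west P dog dog dog => west west west west west west S dog dog dog => west west west west west west west P dog dog dog dog => west west west west west west west west S dog dog dog dog => west west west west west west west west west P dog dog dog dog dog => west west west west west west west west west dog dog dog dog dog dog

S => west P dog   [S → west P dog]
west P dog => west west S dog   [P → west S]
west west S dog => west west west P dog dog   [S → west P dog]
west west west P dog dog => west west west west S dog dog   [P → west S]
west west west west S dog dog => west west west west west P dog dog dog   [S → west P dog]
west west west west west P dog dog dog => west west west west west west S dog dog dog   [P → west S]
west west west west west west S dog dog dog => west west west west west west west P dog dog dog dog   [S → west P dog]
west west west west west west west P dog dog dog dog => west west west west west west west west S dog dog dog dog   [P → west S]
west west west west west west west west S dog dog dog dog => west west west west west west west west west P dog dog dog dog dog   [S → west P dog]
west west west west west west west west west P dog dog dog dog dog => west west west west west west west west west dog dog dog dog dog dog   [P → dog]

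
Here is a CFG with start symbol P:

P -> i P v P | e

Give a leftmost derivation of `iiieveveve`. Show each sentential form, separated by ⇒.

P ⇒ iPvP ⇒ iiPvPvP ⇒ iiiPvPvPvP ⇒ iiievPvPvP ⇒ iiievevPvP ⇒ iiievevevP ⇒ iiieveveve

P ⇒ iPvP   [P -> i P v P]
iPvP ⇒ iiPvPvP   [P -> i P v P]
iiPvPvP ⇒ iiiPvPvPvP   [P -> i P v P]
iiiPvPvPvP ⇒ iiievPvPvP   [P -> e]
iiievPvPvP ⇒ iiievevPvP   [P -> e]
iiievevPvP ⇒ iiievevevP   [P -> e]
iiievevevP ⇒ iiieveveve   [P -> e]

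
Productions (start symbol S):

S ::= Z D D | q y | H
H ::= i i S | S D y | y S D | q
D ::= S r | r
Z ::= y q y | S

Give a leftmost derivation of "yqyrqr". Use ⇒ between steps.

S ⇒ ZDD   [S ::= Z D D]
ZDD ⇒ yqyDD   [Z ::= y q y]
yqyDD ⇒ yqyrD   [D ::= r]
yqyrD ⇒ yqyrSr   [D ::= S r]
yqyrSr ⇒ yqyrHr   [S ::= H]
yqyrHr ⇒ yqyrqr   [H ::= q]

S⇒ZDD⇒yqyDD⇒yqyrD⇒yqyrSr⇒yqyrHr⇒yqyrqr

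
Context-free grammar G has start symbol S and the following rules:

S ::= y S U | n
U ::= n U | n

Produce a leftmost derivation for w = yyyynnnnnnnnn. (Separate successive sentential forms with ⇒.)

S ⇒ ySU   [S ::= y S U]
ySU ⇒ yySUU   [S ::= y S U]
yySUU ⇒ yyySUUU   [S ::= y S U]
yyySUUU ⇒ yyyySUUUU   [S ::= y S U]
yyyySUUUU ⇒ yyyynUUUU   [S ::= n]
yyyynUUUU ⇒ yyyynnUUUU   [U ::= n U]
yyyynnUUUU ⇒ yyyynnnUUUU   [U ::= n U]
yyyynnnUUUU ⇒ yyyynnnnUUU   [U ::= n]
yyyynnnnUUU ⇒ yyyynnnnnUUU   [U ::= n U]
yyyynnnnnUUU ⇒ yyyynnnnnnUU   [U ::= n]
yyyynnnnnnUU ⇒ yyyynnnnnnnUU   [U ::= n U]
yyyynnnnnnnUU ⇒ yyyynnnnnnnnU   [U ::= n]
yyyynnnnnnnnU ⇒ yyyynnnnnnnnn   [U ::= n]

S ⇒ ySU ⇒ yySUU ⇒ yyySUUU ⇒ yyyySUUUU ⇒ yyyynUUUU ⇒ yyyynnUUUU ⇒ yyyynnnUUUU ⇒ yyyynnnnUUU ⇒ yyyynnnnnUUU ⇒ yyyynnnnnnUU ⇒ yyyynnnnnnnUU ⇒ yyyynnnnnnnnU ⇒ yyyynnnnnnnnn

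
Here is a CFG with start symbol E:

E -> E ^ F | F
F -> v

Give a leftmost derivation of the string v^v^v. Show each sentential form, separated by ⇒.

E ⇒ E^F ⇒ E^F^F ⇒ F^F^F ⇒ v^F^F ⇒ v^v^F ⇒ v^v^v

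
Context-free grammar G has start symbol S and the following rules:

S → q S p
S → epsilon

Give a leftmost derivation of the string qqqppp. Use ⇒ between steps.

S⇒qSp⇒qqSpp⇒qqqSppp⇒qqqppp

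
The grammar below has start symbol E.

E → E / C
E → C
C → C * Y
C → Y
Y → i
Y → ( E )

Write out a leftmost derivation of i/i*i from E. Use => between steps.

E => E/C => C/C => Y/C => i/C => i/C*Y => i/Y*Y => i/i*Y => i/i*i

E => E/C   [E → E / C]
E/C => C/C   [E → C]
C/C => Y/C   [C → Y]
Y/C => i/C   [Y → i]
i/C => i/C*Y   [C → C * Y]
i/C*Y => i/Y*Y   [C → Y]
i/Y*Y => i/i*Y   [Y → i]
i/i*Y => i/i*i   [Y → i]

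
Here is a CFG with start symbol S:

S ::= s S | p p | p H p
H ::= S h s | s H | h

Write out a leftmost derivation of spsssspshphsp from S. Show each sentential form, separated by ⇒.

S ⇒ sS   [S ::= s S]
sS ⇒ spHp   [S ::= p H p]
spHp ⇒ spsHp   [H ::= s H]
spsHp ⇒ spsShsp   [H ::= S h s]
spsShsp ⇒ spssShsp   [S ::= s S]
spssShsp ⇒ spsssShsp   [S ::= s S]
spsssShsp ⇒ spssssShsp   [S ::= s S]
spssssShsp ⇒ spsssspHphsp   [S ::= p H p]
spsssspHphsp ⇒ spsssspsHphsp   [H ::= s H]
spsssspsHphsp ⇒ spsssspshphsp   [H ::= h]

S ⇒ sS ⇒ spHp ⇒ spsHp ⇒ spsShsp ⇒ spssShsp ⇒ spsssShsp ⇒ spssssShsp ⇒ spsssspHphsp ⇒ spsssspsHphsp ⇒ spsssspshphsp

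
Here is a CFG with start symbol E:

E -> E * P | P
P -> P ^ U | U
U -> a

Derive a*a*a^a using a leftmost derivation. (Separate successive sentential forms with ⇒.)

E ⇒ E*P   [E -> E * P]
E*P ⇒ E*P*P   [E -> E * P]
E*P*P ⇒ P*P*P   [E -> P]
P*P*P ⇒ U*P*P   [P -> U]
U*P*P ⇒ a*P*P   [U -> a]
a*P*P ⇒ a*U*P   [P -> U]
a*U*P ⇒ a*a*P   [U -> a]
a*a*P ⇒ a*a*P^U   [P -> P ^ U]
a*a*P^U ⇒ a*a*U^U   [P -> U]
a*a*U^U ⇒ a*a*a^U   [U -> a]
a*a*a^U ⇒ a*a*a^a   [U -> a]

E⇒E*P⇒E*P*P⇒P*P*P⇒U*P*P⇒a*P*P⇒a*U*P⇒a*a*P⇒a*a*P^U⇒a*a*U^U⇒a*a*a^U⇒a*a*a^a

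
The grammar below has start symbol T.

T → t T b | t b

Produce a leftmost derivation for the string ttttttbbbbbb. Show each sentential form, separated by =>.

T => tTb   [T → t T b]
tTb => ttTbb   [T → t T b]
ttTbb => tttTbbb   [T → t T b]
tttTbbb => ttttTbbbb   [T → t T b]
ttttTbbbb => tttttTbbbbb   [T → t T b]
tttttTbbbbb => ttttttbbbbbb   [T → t b]

T => tTb => ttTbb => tttTbbb => ttttTbbbb => tttttTbbbbb => ttttttbbbbbb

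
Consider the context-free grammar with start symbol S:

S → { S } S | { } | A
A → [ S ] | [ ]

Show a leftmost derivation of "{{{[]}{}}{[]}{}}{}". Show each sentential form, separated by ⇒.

S ⇒ {S}S   [S → { S } S]
{S}S ⇒ {{S}S}S   [S → { S } S]
{{S}S}S ⇒ {{{S}S}S}S   [S → { S } S]
{{{S}S}S}S ⇒ {{{A}S}S}S   [S → A]
{{{A}S}S}S ⇒ {{{[]}S}S}S   [A → [ ]]
{{{[]}S}S}S ⇒ {{{[]}{}}S}S   [S → { }]
{{{[]}{}}S}S ⇒ {{{[]}{}}{S}S}S   [S → { S } S]
{{{[]}{}}{S}S}S ⇒ {{{[]}{}}{A}S}S   [S → A]
{{{[]}{}}{A}S}S ⇒ {{{[]}{}}{[]}S}S   [A → [ ]]
{{{[]}{}}{[]}S}S ⇒ {{{[]}{}}{[]}{}}S   [S → { }]
{{{[]}{}}{[]}{}}S ⇒ {{{[]}{}}{[]}{}}{}   [S → { }]

S ⇒ {S}S ⇒ {{S}S}S ⇒ {{{S}S}S}S ⇒ {{{A}S}S}S ⇒ {{{[]}S}S}S ⇒ {{{[]}{}}S}S ⇒ {{{[]}{}}{S}S}S ⇒ {{{[]}{}}{A}S}S ⇒ {{{[]}{}}{[]}S}S ⇒ {{{[]}{}}{[]}{}}S ⇒ {{{[]}{}}{[]}{}}{}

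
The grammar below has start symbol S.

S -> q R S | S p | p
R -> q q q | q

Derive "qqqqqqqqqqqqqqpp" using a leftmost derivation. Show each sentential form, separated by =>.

S => qRS => qqqqS => qqqqSp => qqqqqRSp => qqqqqqqqSp => qqqqqqqqqRSp => qqqqqqqqqqqqSp => qqqqqqqqqqqqqRSp => qqqqqqqqqqqqqqSp => qqqqqqqqqqqqqqpp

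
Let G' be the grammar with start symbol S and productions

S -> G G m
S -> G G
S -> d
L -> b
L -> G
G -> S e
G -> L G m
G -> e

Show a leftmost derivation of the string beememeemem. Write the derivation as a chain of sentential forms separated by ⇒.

S ⇒ GGm   [S -> G G m]
GGm ⇒ LGmGm   [G -> L G m]
LGmGm ⇒ bGmGm   [L -> b]
bGmGm ⇒ bSemGm   [G -> S e]
bSemGm ⇒ bGGemGm   [S -> G G]
bGGemGm ⇒ bLGmGemGm   [G -> L G m]
bLGmGemGm ⇒ bGGmGemGm   [L -> G]
bGGmGemGm ⇒ bLGmGmGemGm   [G -> L G m]
bLGmGmGemGm ⇒ bGGmGmGemGm   [L -> G]
bGGmGmGemGm ⇒ beGmGmGemGm   [G -> e]
beGmGmGemGm ⇒ beemGmGemGm   [G -> e]
beemGmGemGm ⇒ beememGemGm   [G -> e]
beememGemGm ⇒ beememeemGm   [G -> e]
beememeemGm ⇒ beememeemem   [G -> e]

S⇒GGm⇒LGmGm⇒bGmGm⇒bSemGm⇒bGGemGm⇒bLGmGemGm⇒bGGmGemGm⇒bLGmGmGemGm⇒bGGmGmGemGm⇒beGmGmGemGm⇒beemGmGemGm⇒beememGemGm⇒beememeemGm⇒beememeemem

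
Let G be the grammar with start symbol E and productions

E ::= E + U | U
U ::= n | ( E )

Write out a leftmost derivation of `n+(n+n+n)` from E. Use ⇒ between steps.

E ⇒ E+U   [E ::= E + U]
E+U ⇒ U+U   [E ::= U]
U+U ⇒ n+U   [U ::= n]
n+U ⇒ n+(E)   [U ::= ( E )]
n+(E) ⇒ n+(E+U)   [E ::= E + U]
n+(E+U) ⇒ n+(E+U+U)   [E ::= E + U]
n+(E+U+U) ⇒ n+(U+U+U)   [E ::= U]
n+(U+U+U) ⇒ n+(n+U+U)   [U ::= n]
n+(n+U+U) ⇒ n+(n+n+U)   [U ::= n]
n+(n+n+U) ⇒ n+(n+n+n)   [U ::= n]

E ⇒ E+U ⇒ U+U ⇒ n+U ⇒ n+(E) ⇒ n+(E+U) ⇒ n+(E+U+U) ⇒ n+(U+U+U) ⇒ n+(n+U+U) ⇒ n+(n+n+U) ⇒ n+(n+n+n)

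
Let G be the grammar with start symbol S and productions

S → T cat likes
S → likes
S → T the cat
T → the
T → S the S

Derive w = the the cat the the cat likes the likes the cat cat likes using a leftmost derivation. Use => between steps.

S => T cat likes   [S → T cat likes]
T cat likes => S the S cat likes   [T → S the S]
S the S cat likes => T the cat the S cat likes   [S → T the cat]
T the cat the S cat likes => the the cat the S cat likes   [T → the]
the the cat the S cat likes => the the cat the T the cat cat likes   [S → T the cat]
the the cat the T the cat cat likes => the the cat the S the S the cat cat likes   [T → S the S]
the the cat the S the S the cat cat likes => the the cat the T cat likes the S the cat cat likes   [S → T cat likes]
the the cat the T cat likes the S the cat cat likes => the the cat the the cat likes the S the cat cat likes   [T → the]
the the cat the the cat likes the S the cat cat likes => the the cat the the cat likes the likes the cat cat likes   [S → likes]

S => T cat likes => S the S cat likes => T the cat the S cat likes => the the cat the S cat likes => the the cat the T the cat cat likes => the the cat the S the S the cat cat likes => the the cat the T cat likes the S the cat cat likes => the the cat the the cat likes the S the cat cat likes => the the cat the the cat likes the likes the cat cat likes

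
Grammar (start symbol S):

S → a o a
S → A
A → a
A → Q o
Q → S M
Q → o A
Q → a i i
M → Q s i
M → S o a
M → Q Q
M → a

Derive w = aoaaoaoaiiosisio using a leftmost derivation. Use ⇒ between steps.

S ⇒ A ⇒ Qo ⇒ SMo ⇒ aoaMo ⇒ aoaQsio ⇒ aoaSMsio ⇒ aoaaoaMsio ⇒ aoaaoaQsisio ⇒ aoaaoaoAsisio ⇒ aoaaoaoQosisio ⇒ aoaaoaoaiiosisio

S ⇒ A   [S → A]
A ⇒ Qo   [A → Q o]
Qo ⇒ SMo   [Q → S M]
SMo ⇒ aoaMo   [S → a o a]
aoaMo ⇒ aoaQsio   [M → Q s i]
aoaQsio ⇒ aoaSMsio   [Q → S M]
aoaSMsio ⇒ aoaaoaMsio   [S → a o a]
aoaaoaMsio ⇒ aoaaoaQsisio   [M → Q s i]
aoaaoaQsisio ⇒ aoaaoaoAsisio   [Q → o A]
aoaaoaoAsisio ⇒ aoaaoaoQosisio   [A → Q o]
aoaaoaoQosisio ⇒ aoaaoaoaiiosisio   [Q → a i i]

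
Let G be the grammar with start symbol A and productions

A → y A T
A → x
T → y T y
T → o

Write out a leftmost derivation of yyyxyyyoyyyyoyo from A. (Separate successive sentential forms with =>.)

A=>yAT=>yyATT=>yyyATTT=>yyyxTTT=>yyyxyTyTT=>yyyxyyTyyTT=>yyyxyyyTyyyTT=>yyyxyyyoyyyTT=>yyyxyyyoyyyyTyT=>yyyxyyyoyyyyoyT=>yyyxyyyoyyyyoyo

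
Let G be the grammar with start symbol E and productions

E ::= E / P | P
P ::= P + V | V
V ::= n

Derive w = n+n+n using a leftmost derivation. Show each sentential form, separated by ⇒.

E ⇒ P ⇒ P+V ⇒ P+V+V ⇒ V+V+V ⇒ n+V+V ⇒ n+n+V ⇒ n+n+n

E ⇒ P   [E ::= P]
P ⇒ P+V   [P ::= P + V]
P+V ⇒ P+V+V   [P ::= P + V]
P+V+V ⇒ V+V+V   [P ::= V]
V+V+V ⇒ n+V+V   [V ::= n]
n+V+V ⇒ n+n+V   [V ::= n]
n+n+V ⇒ n+n+n   [V ::= n]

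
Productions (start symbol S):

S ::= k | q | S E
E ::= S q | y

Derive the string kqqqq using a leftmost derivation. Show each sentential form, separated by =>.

S => SE => SEE => kEE => kSqE => kqqE => kqqSq => kqqqq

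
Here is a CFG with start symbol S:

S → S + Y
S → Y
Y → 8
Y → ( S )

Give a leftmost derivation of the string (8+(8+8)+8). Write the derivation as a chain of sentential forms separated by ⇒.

S ⇒ Y ⇒ (S) ⇒ (S+Y) ⇒ (S+Y+Y) ⇒ (Y+Y+Y) ⇒ (8+Y+Y) ⇒ (8+(S)+Y) ⇒ (8+(S+Y)+Y) ⇒ (8+(Y+Y)+Y) ⇒ (8+(8+Y)+Y) ⇒ (8+(8+8)+Y) ⇒ (8+(8+8)+8)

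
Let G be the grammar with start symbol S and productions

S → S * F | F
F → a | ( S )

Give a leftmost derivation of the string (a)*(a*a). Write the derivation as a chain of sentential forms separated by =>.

S=>S*F=>F*F=>(S)*F=>(F)*F=>(a)*F=>(a)*(S)=>(a)*(S*F)=>(a)*(F*F)=>(a)*(a*F)=>(a)*(a*a)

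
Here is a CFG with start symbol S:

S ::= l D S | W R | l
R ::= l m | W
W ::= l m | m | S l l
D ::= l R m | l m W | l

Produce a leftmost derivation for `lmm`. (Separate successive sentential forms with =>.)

S => WR => lmR => lmW => lmm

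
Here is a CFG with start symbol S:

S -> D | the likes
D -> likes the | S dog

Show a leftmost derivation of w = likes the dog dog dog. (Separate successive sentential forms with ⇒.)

S ⇒ D ⇒ S dog ⇒ D dog ⇒ S dog dog ⇒ D dog dog ⇒ S dog dog dog ⇒ D dog dog dog ⇒ likes the dog dog dog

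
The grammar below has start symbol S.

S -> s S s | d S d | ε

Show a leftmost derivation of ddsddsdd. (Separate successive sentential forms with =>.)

S => dSd => ddSdd => ddsSsdd => ddsdSdsdd => ddsddsdd

S => dSd   [S -> d S d]
dSd => ddSdd   [S -> d S d]
ddSdd => ddsSsdd   [S -> s S s]
ddsSsdd => ddsdSdsdd   [S -> d S d]
ddsdSdsdd => ddsddsdd   [S -> ε]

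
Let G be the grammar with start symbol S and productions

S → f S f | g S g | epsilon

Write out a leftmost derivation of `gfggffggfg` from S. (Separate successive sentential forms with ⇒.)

S⇒gSg⇒gfSfg⇒gfgSgfg⇒gfggSggfg⇒gfggfSfggfg⇒gfggffggfg

S ⇒ gSg   [S → g S g]
gSg ⇒ gfSfg   [S → f S f]
gfSfg ⇒ gfgSgfg   [S → g S g]
gfgSgfg ⇒ gfggSggfg   [S → g S g]
gfggSggfg ⇒ gfggfSfggfg   [S → f S f]
gfggfSfggfg ⇒ gfggffggfg   [S → epsilon]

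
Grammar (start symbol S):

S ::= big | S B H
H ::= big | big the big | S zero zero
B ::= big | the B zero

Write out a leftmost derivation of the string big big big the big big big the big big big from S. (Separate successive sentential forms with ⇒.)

S ⇒ S B H ⇒ S B H B H ⇒ S B H B H B H ⇒ big B H B H B H ⇒ big big H B H B H ⇒ big big big the big B H B H ⇒ big big big the big big H B H ⇒ big big big the big big big the big B H ⇒ big big big the big big big the big big H ⇒ big big big the big big big the big big big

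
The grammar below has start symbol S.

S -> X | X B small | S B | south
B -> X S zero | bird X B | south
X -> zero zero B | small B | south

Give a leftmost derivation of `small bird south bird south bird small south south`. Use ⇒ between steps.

S ⇒ X ⇒ small B ⇒ small bird X B ⇒ small bird south B ⇒ small bird south bird X B ⇒ small bird south bird south B ⇒ small bird south bird south bird X B ⇒ small bird south bird south bird small B B ⇒ small bird south bird south bird small south B ⇒ small bird south bird south bird small south south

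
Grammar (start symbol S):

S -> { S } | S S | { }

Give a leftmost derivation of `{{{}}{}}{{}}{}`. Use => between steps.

S => SS => SSS => {S}SS => {SS}SS => {{S}S}SS => {{{}}S}SS => {{{}}{}}SS => {{{}}{}}{S}S => {{{}}{}}{{}}S => {{{}}{}}{{}}{}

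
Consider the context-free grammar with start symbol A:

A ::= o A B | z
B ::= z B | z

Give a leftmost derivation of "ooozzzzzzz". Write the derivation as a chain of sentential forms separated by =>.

A=>oAB=>ooABB=>oooABBB=>ooozBBB=>ooozzBBB=>ooozzzBBB=>ooozzzzBBB=>ooozzzzzBB=>ooozzzzzzB=>ooozzzzzzz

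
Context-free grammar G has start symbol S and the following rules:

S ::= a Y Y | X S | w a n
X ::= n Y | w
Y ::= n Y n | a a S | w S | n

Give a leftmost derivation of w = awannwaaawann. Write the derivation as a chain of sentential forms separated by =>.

S=>aYY=>awSY=>awaYYY=>awanYY=>awannY=>awannwS=>awannwaYY=>awannwaaaSY=>awannwaaawanY=>awannwaaawann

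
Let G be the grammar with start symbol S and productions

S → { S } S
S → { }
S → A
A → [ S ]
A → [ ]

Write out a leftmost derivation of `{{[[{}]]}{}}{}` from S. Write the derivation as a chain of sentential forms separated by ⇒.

S⇒{S}S⇒{{S}S}S⇒{{A}S}S⇒{{[S]}S}S⇒{{[A]}S}S⇒{{[[S]]}S}S⇒{{[[{}]]}S}S⇒{{[[{}]]}{}}S⇒{{[[{}]]}{}}{}

S ⇒ {S}S   [S → { S } S]
{S}S ⇒ {{S}S}S   [S → { S } S]
{{S}S}S ⇒ {{A}S}S   [S → A]
{{A}S}S ⇒ {{[S]}S}S   [A → [ S ]]
{{[S]}S}S ⇒ {{[A]}S}S   [S → A]
{{[A]}S}S ⇒ {{[[S]]}S}S   [A → [ S ]]
{{[[S]]}S}S ⇒ {{[[{}]]}S}S   [S → { }]
{{[[{}]]}S}S ⇒ {{[[{}]]}{}}S   [S → { }]
{{[[{}]]}{}}S ⇒ {{[[{}]]}{}}{}   [S → { }]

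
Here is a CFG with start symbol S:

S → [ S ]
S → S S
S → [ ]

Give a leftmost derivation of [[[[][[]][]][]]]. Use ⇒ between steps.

S ⇒ [S]   [S → [ S ]]
[S] ⇒ [[S]]   [S → [ S ]]
[[S]] ⇒ [[SS]]   [S → S S]
[[SS]] ⇒ [[[S]S]]   [S → [ S ]]
[[[S]S]] ⇒ [[[SS]S]]   [S → S S]
[[[SS]S]] ⇒ [[[[]S]S]]   [S → [ ]]
[[[[]S]S]] ⇒ [[[[]SS]S]]   [S → S S]
[[[[]SS]S]] ⇒ [[[[][S]S]S]]   [S → [ S ]]
[[[[][S]S]S]] ⇒ [[[[][[]]S]S]]   [S → [ ]]
[[[[][[]]S]S]] ⇒ [[[[][[]][]]S]]   [S → [ ]]
[[[[][[]][]]S]] ⇒ [[[[][[]][]][]]]   [S → [ ]]

S ⇒ [S] ⇒ [[S]] ⇒ [[SS]] ⇒ [[[S]S]] ⇒ [[[SS]S]] ⇒ [[[[]S]S]] ⇒ [[[[]SS]S]] ⇒ [[[[][S]S]S]] ⇒ [[[[][[]]S]S]] ⇒ [[[[][[]][]]S]] ⇒ [[[[][[]][]][]]]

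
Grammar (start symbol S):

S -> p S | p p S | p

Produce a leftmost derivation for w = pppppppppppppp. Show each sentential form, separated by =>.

S => ppS => pppS => pppppS => ppppppS => ppppppppS => ppppppppppS => pppppppppppS => pppppppppppppS => pppppppppppppp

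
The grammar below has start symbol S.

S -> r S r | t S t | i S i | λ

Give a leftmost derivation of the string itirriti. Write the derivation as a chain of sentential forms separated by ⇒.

S ⇒ iSi   [S -> i S i]
iSi ⇒ itSti   [S -> t S t]
itSti ⇒ itiSiti   [S -> i S i]
itiSiti ⇒ itirSriti   [S -> r S r]
itirSriti ⇒ itirriti   [S -> λ]

S⇒iSi⇒itSti⇒itiSiti⇒itirSriti⇒itirriti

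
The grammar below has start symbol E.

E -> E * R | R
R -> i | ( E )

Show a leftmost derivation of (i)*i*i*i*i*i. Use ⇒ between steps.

E ⇒ E*R ⇒ E*R*R ⇒ E*R*R*R ⇒ E*R*R*R*R ⇒ E*R*R*R*R*R ⇒ R*R*R*R*R*R ⇒ (E)*R*R*R*R*R ⇒ (R)*R*R*R*R*R ⇒ (i)*R*R*R*R*R ⇒ (i)*i*R*R*R*R ⇒ (i)*i*i*R*R*R ⇒ (i)*i*i*i*R*R ⇒ (i)*i*i*i*i*R ⇒ (i)*i*i*i*i*i

E ⇒ E*R   [E -> E * R]
E*R ⇒ E*R*R   [E -> E * R]
E*R*R ⇒ E*R*R*R   [E -> E * R]
E*R*R*R ⇒ E*R*R*R*R   [E -> E * R]
E*R*R*R*R ⇒ E*R*R*R*R*R   [E -> E * R]
E*R*R*R*R*R ⇒ R*R*R*R*R*R   [E -> R]
R*R*R*R*R*R ⇒ (E)*R*R*R*R*R   [R -> ( E )]
(E)*R*R*R*R*R ⇒ (R)*R*R*R*R*R   [E -> R]
(R)*R*R*R*R*R ⇒ (i)*R*R*R*R*R   [R -> i]
(i)*R*R*R*R*R ⇒ (i)*i*R*R*R*R   [R -> i]
(i)*i*R*R*R*R ⇒ (i)*i*i*R*R*R   [R -> i]
(i)*i*i*R*R*R ⇒ (i)*i*i*i*R*R   [R -> i]
(i)*i*i*i*R*R ⇒ (i)*i*i*i*i*R   [R -> i]
(i)*i*i*i*i*R ⇒ (i)*i*i*i*i*i   [R -> i]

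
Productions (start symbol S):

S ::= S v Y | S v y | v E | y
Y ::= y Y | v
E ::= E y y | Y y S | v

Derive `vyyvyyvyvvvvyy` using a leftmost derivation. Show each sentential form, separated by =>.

S => vE => vEyy => vYySyy => vyYySyy => vyyYySyy => vyyvySyy => vyyvySvYyy => vyyvySvYvYyy => vyyvySvyvYvYyy => vyyvyyvyvYvYyy => vyyvyyvyvvvYyy => vyyvyyvyvvvvyy

S => vE   [S ::= v E]
vE => vEyy   [E ::= E y y]
vEyy => vYySyy   [E ::= Y y S]
vYySyy => vyYySyy   [Y ::= y Y]
vyYySyy => vyyYySyy   [Y ::= y Y]
vyyYySyy => vyyvySyy   [Y ::= v]
vyyvySyy => vyyvySvYyy   [S ::= S v Y]
vyyvySvYyy => vyyvySvYvYyy   [S ::= S v Y]
vyyvySvYvYyy => vyyvySvyvYvYyy   [S ::= S v y]
vyyvySvyvYvYyy => vyyvyyvyvYvYyy   [S ::= y]
vyyvyyvyvYvYyy => vyyvyyvyvvvYyy   [Y ::= v]
vyyvyyvyvvvYyy => vyyvyyvyvvvvyy   [Y ::= v]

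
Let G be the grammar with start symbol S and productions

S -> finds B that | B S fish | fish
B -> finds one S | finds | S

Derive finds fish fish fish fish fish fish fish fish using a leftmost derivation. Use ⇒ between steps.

S ⇒ B S fish   [S -> B S fish]
B S fish ⇒ S S fish   [B -> S]
S S fish ⇒ B S fish S fish   [S -> B S fish]
B S fish S fish ⇒ S S fish S fish   [B -> S]
S S fish S fish ⇒ B S fish S fish S fish   [S -> B S fish]
B S fish S fish S fish ⇒ S S fish S fish S fish   [B -> S]
S S fish S fish S fish ⇒ B S fish S fish S fish S fish   [S -> B S fish]
B S fish S fish S fish S fish ⇒ finds S fish S fish S fish S fish   [B -> finds]
finds S fish S fish S fish S fish ⇒ finds fish fish S fish S fish S fish   [S -> fish]
finds fish fish S fish S fish S fish ⇒ finds fish fish fish fish S fish S fish   [S -> fish]
finds fish fish fish fish S fish S fish ⇒ finds fish fish fish fish fish fish S fish   [S -> fish]
finds fish fish fish fish fish fish S fish ⇒ finds fish fish fish fish fish fish fish fish   [S -> fish]

S ⇒ B S fish ⇒ S S fish ⇒ B S fish S fish ⇒ S S fish S fish ⇒ B S fish S fish S fish ⇒ S S fish S fish S fish ⇒ B S fish S fish S fish S fish ⇒ finds S fish S fish S fish S fish ⇒ finds fish fish S fish S fish S fish ⇒ finds fish fish fish fish S fish S fish ⇒ finds fish fish fish fish fish fish S fish ⇒ finds fish fish fish fish fish fish fish fish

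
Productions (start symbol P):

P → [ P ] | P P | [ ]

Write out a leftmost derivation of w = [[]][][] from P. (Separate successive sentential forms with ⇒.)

P ⇒ PP   [P → P P]
PP ⇒ PPP   [P → P P]
PPP ⇒ [P]PP   [P → [ P ]]
[P]PP ⇒ [[]]PP   [P → [ ]]
[[]]PP ⇒ [[]][]P   [P → [ ]]
[[]][]P ⇒ [[]][][]   [P → [ ]]

P ⇒ PP ⇒ PPP ⇒ [P]PP ⇒ [[]]PP ⇒ [[]][]P ⇒ [[]][][]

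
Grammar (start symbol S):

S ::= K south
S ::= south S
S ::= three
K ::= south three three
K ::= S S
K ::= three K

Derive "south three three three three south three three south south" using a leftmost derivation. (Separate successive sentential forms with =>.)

S => south S   [S ::= south S]
south S => south K south   [S ::= K south]
south K south => south three K south   [K ::= three K]
south three K south => south three three K south   [K ::= three K]
south three three K south => south three three S S south   [K ::= S S]
south three three S S south => south three three three S south   [S ::= three]
south three three three S south => south three three three K south south   [S ::= K south]
south three three three K south south => south three three three three K south south   [K ::= three K]
south three three three three K south south => south three three three three south three three south south   [K ::= south three three]

S => south S => south K south => south three K south => south three three K south => south three three S S south => south three three three S south => south three three three K south south => south three three three three K south south => south three three three three south three three south south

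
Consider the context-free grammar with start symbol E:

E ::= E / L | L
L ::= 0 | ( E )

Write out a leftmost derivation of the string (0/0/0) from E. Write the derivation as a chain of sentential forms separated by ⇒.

E ⇒ L ⇒ (E) ⇒ (E/L) ⇒ (E/L/L) ⇒ (L/L/L) ⇒ (0/L/L) ⇒ (0/0/L) ⇒ (0/0/0)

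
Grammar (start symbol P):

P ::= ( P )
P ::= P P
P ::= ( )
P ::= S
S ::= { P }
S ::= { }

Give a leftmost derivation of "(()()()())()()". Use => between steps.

P => PP   [P ::= P P]
PP => PPP   [P ::= P P]
PPP => (P)PP   [P ::= ( P )]
(P)PP => (PP)PP   [P ::= P P]
(PP)PP => (PPP)PP   [P ::= P P]
(PPP)PP => (PPPP)PP   [P ::= P P]
(PPPP)PP => (()PPP)PP   [P ::= ( )]
(()PPP)PP => (()()PP)PP   [P ::= ( )]
(()()PP)PP => (()()()P)PP   [P ::= ( )]
(()()()P)PP => (()()()())PP   [P ::= ( )]
(()()()())PP => (()()()())()P   [P ::= ( )]
(()()()())()P => (()()()())()()   [P ::= ( )]

P => PP => PPP => (P)PP => (PP)PP => (PPP)PP => (PPPP)PP => (()PPP)PP => (()()PP)PP => (()()()P)PP => (()()()())PP => (()()()())()P => (()()()())()()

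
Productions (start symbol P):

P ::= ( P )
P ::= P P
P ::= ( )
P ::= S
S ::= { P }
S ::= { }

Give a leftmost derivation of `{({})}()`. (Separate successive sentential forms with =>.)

P => PP => SP => {P}P => {(P)}P => {(S)}P => {({})}P => {({})}()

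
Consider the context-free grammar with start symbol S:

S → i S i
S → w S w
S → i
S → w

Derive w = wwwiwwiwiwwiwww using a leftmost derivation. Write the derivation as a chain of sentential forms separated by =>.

S => wSw => wwSww => wwwSwww => wwwiSiwww => wwwiwSwiwww => wwwiwwSwwiwww => wwwiwwiSiwwiwww => wwwiwwiwiwwiwww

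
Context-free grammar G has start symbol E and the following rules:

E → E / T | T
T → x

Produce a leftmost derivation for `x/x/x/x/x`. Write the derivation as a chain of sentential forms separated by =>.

E => E/T   [E → E / T]
E/T => E/T/T   [E → E / T]
E/T/T => E/T/T/T   [E → E / T]
E/T/T/T => E/T/T/T/T   [E → E / T]
E/T/T/T/T => T/T/T/T/T   [E → T]
T/T/T/T/T => x/T/T/T/T   [T → x]
x/T/T/T/T => x/x/T/T/T   [T → x]
x/x/T/T/T => x/x/x/T/T   [T → x]
x/x/x/T/T => x/x/x/x/T   [T → x]
x/x/x/x/T => x/x/x/x/x   [T → x]

E=>E/T=>E/T/T=>E/T/T/T=>E/T/T/T/T=>T/T/T/T/T=>x/T/T/T/T=>x/x/T/T/T=>x/x/x/T/T=>x/x/x/x/T=>x/x/x/x/x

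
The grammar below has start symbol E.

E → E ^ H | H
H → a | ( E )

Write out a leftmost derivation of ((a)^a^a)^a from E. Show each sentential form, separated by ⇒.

E ⇒ E^H   [E → E ^ H]
E^H ⇒ H^H   [E → H]
H^H ⇒ (E)^H   [H → ( E )]
(E)^H ⇒ (E^H)^H   [E → E ^ H]
(E^H)^H ⇒ (E^H^H)^H   [E → E ^ H]
(E^H^H)^H ⇒ (H^H^H)^H   [E → H]
(H^H^H)^H ⇒ ((E)^H^H)^H   [H → ( E )]
((E)^H^H)^H ⇒ ((H)^H^H)^H   [E → H]
((H)^H^H)^H ⇒ ((a)^H^H)^H   [H → a]
((a)^H^H)^H ⇒ ((a)^a^H)^H   [H → a]
((a)^a^H)^H ⇒ ((a)^a^a)^H   [H → a]
((a)^a^a)^H ⇒ ((a)^a^a)^a   [H → a]

E⇒E^H⇒H^H⇒(E)^H⇒(E^H)^H⇒(E^H^H)^H⇒(H^H^H)^H⇒((E)^H^H)^H⇒((H)^H^H)^H⇒((a)^H^H)^H⇒((a)^a^H)^H⇒((a)^a^a)^H⇒((a)^a^a)^a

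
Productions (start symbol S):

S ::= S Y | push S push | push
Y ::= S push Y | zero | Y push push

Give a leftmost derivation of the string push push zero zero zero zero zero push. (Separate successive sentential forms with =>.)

S => push S push => push S Y push => push S Y Y push => push S Y Y Y push => push S Y Y Y Y push => push S Y Y Y Y Y push => push push Y Y Y Y Y push => push push zero Y Y Y Y push => push push zero zero Y Y Y push => push push zero zero zero Y Y push => push push zero zero zero zero Y push => push push zero zero zero zero zero push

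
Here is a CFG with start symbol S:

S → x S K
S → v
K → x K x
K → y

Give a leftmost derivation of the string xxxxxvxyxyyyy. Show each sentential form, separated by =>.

S => xSK => xxSKK => xxxSKKK => xxxxSKKKK => xxxxxSKKKKK => xxxxxvKKKKK => xxxxxvxKxKKKK => xxxxxvxyxKKKK => xxxxxvxyxyKKK => xxxxxvxyxyyKK => xxxxxvxyxyyyK => xxxxxvxyxyyyy

S => xSK   [S → x S K]
xSK => xxSKK   [S → x S K]
xxSKK => xxxSKKK   [S → x S K]
xxxSKKK => xxxxSKKKK   [S → x S K]
xxxxSKKKK => xxxxxSKKKKK   [S → x S K]
xxxxxSKKKKK => xxxxxvKKKKK   [S → v]
xxxxxvKKKKK => xxxxxvxKxKKKK   [K → x K x]
xxxxxvxKxKKKK => xxxxxvxyxKKKK   [K → y]
xxxxxvxyxKKKK => xxxxxvxyxyKKK   [K → y]
xxxxxvxyxyKKK => xxxxxvxyxyyKK   [K → y]
xxxxxvxyxyyKK => xxxxxvxyxyyyK   [K → y]
xxxxxvxyxyyyK => xxxxxvxyxyyyy   [K → y]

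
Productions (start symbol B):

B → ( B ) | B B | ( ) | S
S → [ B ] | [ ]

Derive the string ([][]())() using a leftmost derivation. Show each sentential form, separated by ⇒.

B⇒BB⇒(B)B⇒(BB)B⇒(BBB)B⇒(SBB)B⇒([]BB)B⇒([]SB)B⇒([][]B)B⇒([][]())B⇒([][]())()

B ⇒ BB   [B → B B]
BB ⇒ (B)B   [B → ( B )]
(B)B ⇒ (BB)B   [B → B B]
(BB)B ⇒ (BBB)B   [B → B B]
(BBB)B ⇒ (SBB)B   [B → S]
(SBB)B ⇒ ([]BB)B   [S → [ ]]
([]BB)B ⇒ ([]SB)B   [B → S]
([]SB)B ⇒ ([][]B)B   [S → [ ]]
([][]B)B ⇒ ([][]())B   [B → ( )]
([][]())B ⇒ ([][]())()   [B → ( )]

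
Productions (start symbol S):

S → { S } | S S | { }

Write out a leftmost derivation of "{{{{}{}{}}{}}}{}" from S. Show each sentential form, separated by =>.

S=>SS=>{S}S=>{{S}}S=>{{SS}}S=>{{{S}S}}S=>{{{SS}S}}S=>{{{SSS}S}}S=>{{{{}SS}S}}S=>{{{{}{}S}S}}S=>{{{{}{}{}}S}}S=>{{{{}{}{}}{}}}S=>{{{{}{}{}}{}}}{}

S => SS   [S → S S]
SS => {S}S   [S → { S }]
{S}S => {{S}}S   [S → { S }]
{{S}}S => {{SS}}S   [S → S S]
{{SS}}S => {{{S}S}}S   [S → { S }]
{{{S}S}}S => {{{SS}S}}S   [S → S S]
{{{SS}S}}S => {{{SSS}S}}S   [S → S S]
{{{SSS}S}}S => {{{{}SS}S}}S   [S → { }]
{{{{}SS}S}}S => {{{{}{}S}S}}S   [S → { }]
{{{{}{}S}S}}S => {{{{}{}{}}S}}S   [S → { }]
{{{{}{}{}}S}}S => {{{{}{}{}}{}}}S   [S → { }]
{{{{}{}{}}{}}}S => {{{{}{}{}}{}}}{}   [S → { }]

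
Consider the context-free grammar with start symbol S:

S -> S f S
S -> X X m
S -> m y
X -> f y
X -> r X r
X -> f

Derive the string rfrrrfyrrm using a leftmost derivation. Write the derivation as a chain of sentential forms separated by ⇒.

S ⇒ XXm ⇒ rXrXm ⇒ rfrXm ⇒ rfrrXrm ⇒ rfrrrXrrm ⇒ rfrrrfyrrm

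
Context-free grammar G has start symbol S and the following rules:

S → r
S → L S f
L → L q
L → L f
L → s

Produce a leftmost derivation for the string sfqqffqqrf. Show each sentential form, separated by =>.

S => LSf   [S → L S f]
LSf => LqSf   [L → L q]
LqSf => LqqSf   [L → L q]
LqqSf => LfqqSf   [L → L f]
LfqqSf => LffqqSf   [L → L f]
LffqqSf => LqffqqSf   [L → L q]
LqffqqSf => LqqffqqSf   [L → L q]
LqqffqqSf => LfqqffqqSf   [L → L f]
LfqqffqqSf => sfqqffqqSf   [L → s]
sfqqffqqSf => sfqqffqqrf   [S → r]

S => LSf => LqSf => LqqSf => LfqqSf => LffqqSf => LqffqqSf => LqqffqqSf => LfqqffqqSf => sfqqffqqSf => sfqqffqqrf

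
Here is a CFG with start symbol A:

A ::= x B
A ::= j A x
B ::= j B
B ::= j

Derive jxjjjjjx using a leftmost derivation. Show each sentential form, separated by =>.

A => jAx   [A ::= j A x]
jAx => jxBx   [A ::= x B]
jxBx => jxjBx   [B ::= j B]
jxjBx => jxjjBx   [B ::= j B]
jxjjBx => jxjjjBx   [B ::= j B]
jxjjjBx => jxjjjjBx   [B ::= j B]
jxjjjjBx => jxjjjjjx   [B ::= j]

A => jAx => jxBx => jxjBx => jxjjBx => jxjjjBx => jxjjjjBx => jxjjjjjx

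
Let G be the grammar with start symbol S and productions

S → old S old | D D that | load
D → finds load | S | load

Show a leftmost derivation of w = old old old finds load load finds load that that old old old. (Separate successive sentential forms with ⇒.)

S ⇒ old S old   [S → old S old]
old S old ⇒ old old S old old   [S → old S old]
old old S old old ⇒ old old old S old old old   [S → old S old]
old old old S old old old ⇒ old old old D D that old old old   [S → D D that]
old old old D D that old old old ⇒ old old old finds load D that old old old   [D → finds load]
old old old finds load D that old old old ⇒ old old old finds load S that old old old   [D → S]
old old old finds load S that old old old ⇒ old old old finds load D D that that old old old   [S → D D that]
old old old finds load D D that that old old old ⇒ old old old finds load load D that that old old old   [D → load]
old old old finds load load D that that old old old ⇒ old old old finds load load finds load that that old old old   [D → finds load]

S ⇒ old S old ⇒ old old S old old ⇒ old old old S old old old ⇒ old old old D D that old old old ⇒ old old old finds load D that old old old ⇒ old old old finds load S that old old old ⇒ old old old finds load D D that that old old old ⇒ old old old finds load load D that that old old old ⇒ old old old finds load load finds load that that old old old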